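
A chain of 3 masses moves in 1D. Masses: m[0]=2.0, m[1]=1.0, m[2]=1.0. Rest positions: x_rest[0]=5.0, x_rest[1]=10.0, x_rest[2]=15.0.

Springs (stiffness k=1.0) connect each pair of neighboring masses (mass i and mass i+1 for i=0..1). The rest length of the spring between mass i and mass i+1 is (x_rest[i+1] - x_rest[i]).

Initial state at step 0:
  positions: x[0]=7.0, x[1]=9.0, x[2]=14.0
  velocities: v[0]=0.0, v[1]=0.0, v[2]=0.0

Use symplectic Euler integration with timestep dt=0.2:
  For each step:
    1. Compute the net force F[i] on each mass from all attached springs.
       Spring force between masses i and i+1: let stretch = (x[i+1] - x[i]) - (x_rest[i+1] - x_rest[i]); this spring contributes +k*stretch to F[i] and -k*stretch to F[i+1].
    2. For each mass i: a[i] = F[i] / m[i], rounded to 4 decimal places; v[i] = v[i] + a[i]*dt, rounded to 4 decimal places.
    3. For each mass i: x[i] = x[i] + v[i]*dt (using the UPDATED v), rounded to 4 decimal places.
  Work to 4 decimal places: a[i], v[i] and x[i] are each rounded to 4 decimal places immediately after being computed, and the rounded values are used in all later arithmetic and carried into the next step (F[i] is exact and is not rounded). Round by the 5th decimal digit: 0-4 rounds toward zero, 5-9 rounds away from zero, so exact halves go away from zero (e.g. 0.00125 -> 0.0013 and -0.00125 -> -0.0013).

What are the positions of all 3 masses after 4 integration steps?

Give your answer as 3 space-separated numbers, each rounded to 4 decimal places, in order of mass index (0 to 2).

Answer: 6.4519 10.0289 14.0673

Derivation:
Step 0: x=[7.0000 9.0000 14.0000] v=[0.0000 0.0000 0.0000]
Step 1: x=[6.9400 9.1200 14.0000] v=[-0.3000 0.6000 0.0000]
Step 2: x=[6.8236 9.3480 14.0048] v=[-0.5820 1.1400 0.0240]
Step 3: x=[6.6577 9.6613 14.0233] v=[-0.8296 1.5665 0.0926]
Step 4: x=[6.4519 10.0289 14.0673] v=[-1.0292 1.8382 0.2202]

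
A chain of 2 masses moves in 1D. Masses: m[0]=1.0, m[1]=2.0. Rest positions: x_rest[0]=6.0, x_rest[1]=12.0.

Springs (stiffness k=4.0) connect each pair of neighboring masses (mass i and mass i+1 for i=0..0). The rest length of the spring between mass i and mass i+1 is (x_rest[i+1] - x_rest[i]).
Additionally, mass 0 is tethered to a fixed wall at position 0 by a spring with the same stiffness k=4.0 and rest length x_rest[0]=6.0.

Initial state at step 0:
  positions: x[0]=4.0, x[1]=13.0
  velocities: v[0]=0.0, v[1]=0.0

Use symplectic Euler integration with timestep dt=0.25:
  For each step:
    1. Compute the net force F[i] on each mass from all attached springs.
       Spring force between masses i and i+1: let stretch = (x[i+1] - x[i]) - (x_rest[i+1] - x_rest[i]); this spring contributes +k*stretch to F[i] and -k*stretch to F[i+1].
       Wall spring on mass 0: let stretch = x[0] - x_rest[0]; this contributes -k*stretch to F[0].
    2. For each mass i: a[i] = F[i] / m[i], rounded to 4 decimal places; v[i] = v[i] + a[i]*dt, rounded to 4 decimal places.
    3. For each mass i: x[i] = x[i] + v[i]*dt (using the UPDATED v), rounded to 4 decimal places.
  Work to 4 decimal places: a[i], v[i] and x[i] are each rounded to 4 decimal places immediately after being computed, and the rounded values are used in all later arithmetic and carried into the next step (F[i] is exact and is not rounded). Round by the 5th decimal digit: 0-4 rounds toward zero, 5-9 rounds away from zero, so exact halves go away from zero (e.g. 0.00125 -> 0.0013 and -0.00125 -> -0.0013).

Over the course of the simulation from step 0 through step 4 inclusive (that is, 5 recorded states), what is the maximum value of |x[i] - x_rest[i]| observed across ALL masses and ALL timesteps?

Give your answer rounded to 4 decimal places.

Answer: 2.3559

Derivation:
Step 0: x=[4.0000 13.0000] v=[0.0000 0.0000]
Step 1: x=[5.2500 12.6250] v=[5.0000 -1.5000]
Step 2: x=[7.0313 12.0781] v=[7.1250 -2.1875]
Step 3: x=[8.3164 11.6504] v=[5.1405 -1.7109]
Step 4: x=[8.3559 11.5559] v=[0.1581 -0.3779]
Max displacement = 2.3559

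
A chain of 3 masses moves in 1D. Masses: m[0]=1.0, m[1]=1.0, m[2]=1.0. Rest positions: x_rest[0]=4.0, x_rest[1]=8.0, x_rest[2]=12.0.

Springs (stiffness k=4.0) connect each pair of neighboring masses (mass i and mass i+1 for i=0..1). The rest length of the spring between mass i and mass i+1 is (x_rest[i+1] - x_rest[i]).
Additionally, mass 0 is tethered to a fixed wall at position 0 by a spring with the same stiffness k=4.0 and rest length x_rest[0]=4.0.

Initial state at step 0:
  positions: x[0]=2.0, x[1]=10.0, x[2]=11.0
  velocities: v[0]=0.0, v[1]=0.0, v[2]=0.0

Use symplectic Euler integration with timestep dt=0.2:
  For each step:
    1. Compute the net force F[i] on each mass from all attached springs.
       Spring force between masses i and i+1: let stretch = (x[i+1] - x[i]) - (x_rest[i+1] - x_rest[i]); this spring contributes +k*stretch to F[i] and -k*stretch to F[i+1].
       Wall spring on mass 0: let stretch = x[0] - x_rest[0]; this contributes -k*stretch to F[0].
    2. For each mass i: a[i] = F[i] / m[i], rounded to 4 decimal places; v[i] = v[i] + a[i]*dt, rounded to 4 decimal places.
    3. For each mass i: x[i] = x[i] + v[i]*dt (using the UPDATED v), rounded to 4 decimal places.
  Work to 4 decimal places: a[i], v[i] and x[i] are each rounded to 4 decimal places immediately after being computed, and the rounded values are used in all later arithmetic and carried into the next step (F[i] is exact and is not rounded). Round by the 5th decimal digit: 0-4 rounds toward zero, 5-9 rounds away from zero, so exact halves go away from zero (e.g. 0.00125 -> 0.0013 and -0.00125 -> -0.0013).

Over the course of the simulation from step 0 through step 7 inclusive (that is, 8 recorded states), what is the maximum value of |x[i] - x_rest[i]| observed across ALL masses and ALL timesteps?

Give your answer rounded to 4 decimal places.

Step 0: x=[2.0000 10.0000 11.0000] v=[0.0000 0.0000 0.0000]
Step 1: x=[2.9600 8.8800 11.4800] v=[4.8000 -5.6000 2.4000]
Step 2: x=[4.3936 7.2288 12.1840] v=[7.1680 -8.2560 3.5200]
Step 3: x=[5.5779 5.9168 12.7352] v=[5.9213 -6.5600 2.7558]
Step 4: x=[5.9239 5.6415 12.8354] v=[1.7301 -1.3764 0.5011]
Step 5: x=[5.2769 6.5624 12.4246] v=[-3.2349 4.6046 -2.0540]
Step 6: x=[3.9913 8.2156 11.7158] v=[-6.4280 8.2660 -3.5438]
Step 7: x=[2.7430 9.7529 11.0870] v=[-6.2416 7.6867 -3.1440]
Max displacement = 2.3585

Answer: 2.3585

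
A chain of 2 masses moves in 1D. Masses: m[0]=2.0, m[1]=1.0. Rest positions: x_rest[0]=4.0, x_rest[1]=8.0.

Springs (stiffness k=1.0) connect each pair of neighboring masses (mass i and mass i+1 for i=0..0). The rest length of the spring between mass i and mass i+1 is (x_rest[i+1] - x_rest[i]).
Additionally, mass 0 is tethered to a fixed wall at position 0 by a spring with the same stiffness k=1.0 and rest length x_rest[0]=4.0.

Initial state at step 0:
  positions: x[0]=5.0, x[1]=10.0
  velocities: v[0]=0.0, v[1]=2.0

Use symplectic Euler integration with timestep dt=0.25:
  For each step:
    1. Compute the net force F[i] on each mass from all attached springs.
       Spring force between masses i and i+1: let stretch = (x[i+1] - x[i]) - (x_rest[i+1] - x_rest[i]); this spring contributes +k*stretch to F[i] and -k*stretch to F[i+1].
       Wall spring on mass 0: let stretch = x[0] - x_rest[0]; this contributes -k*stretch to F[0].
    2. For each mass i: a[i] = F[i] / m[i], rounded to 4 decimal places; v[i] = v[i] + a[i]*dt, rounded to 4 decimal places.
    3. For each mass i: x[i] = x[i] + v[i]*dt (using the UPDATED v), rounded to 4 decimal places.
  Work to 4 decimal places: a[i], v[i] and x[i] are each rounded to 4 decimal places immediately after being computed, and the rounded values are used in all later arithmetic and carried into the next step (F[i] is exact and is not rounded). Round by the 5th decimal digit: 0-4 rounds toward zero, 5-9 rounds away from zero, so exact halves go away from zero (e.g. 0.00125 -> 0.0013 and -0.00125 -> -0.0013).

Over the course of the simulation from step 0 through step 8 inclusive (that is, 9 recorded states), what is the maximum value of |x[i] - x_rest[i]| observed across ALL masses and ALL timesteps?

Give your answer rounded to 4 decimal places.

Answer: 3.1359

Derivation:
Step 0: x=[5.0000 10.0000] v=[0.0000 2.0000]
Step 1: x=[5.0000 10.4375] v=[0.0000 1.7500]
Step 2: x=[5.0137 10.7852] v=[0.0547 1.3906]
Step 3: x=[5.0511 11.0221] v=[0.1494 0.9477]
Step 4: x=[5.1172 11.1359] v=[0.2644 0.4550]
Step 5: x=[5.2115 11.1235] v=[0.3771 -0.0497]
Step 6: x=[5.3277 10.9916] v=[0.4647 -0.5277]
Step 7: x=[5.4544 10.7557] v=[0.5067 -0.9437]
Step 8: x=[5.5763 10.4385] v=[0.4876 -1.2690]
Max displacement = 3.1359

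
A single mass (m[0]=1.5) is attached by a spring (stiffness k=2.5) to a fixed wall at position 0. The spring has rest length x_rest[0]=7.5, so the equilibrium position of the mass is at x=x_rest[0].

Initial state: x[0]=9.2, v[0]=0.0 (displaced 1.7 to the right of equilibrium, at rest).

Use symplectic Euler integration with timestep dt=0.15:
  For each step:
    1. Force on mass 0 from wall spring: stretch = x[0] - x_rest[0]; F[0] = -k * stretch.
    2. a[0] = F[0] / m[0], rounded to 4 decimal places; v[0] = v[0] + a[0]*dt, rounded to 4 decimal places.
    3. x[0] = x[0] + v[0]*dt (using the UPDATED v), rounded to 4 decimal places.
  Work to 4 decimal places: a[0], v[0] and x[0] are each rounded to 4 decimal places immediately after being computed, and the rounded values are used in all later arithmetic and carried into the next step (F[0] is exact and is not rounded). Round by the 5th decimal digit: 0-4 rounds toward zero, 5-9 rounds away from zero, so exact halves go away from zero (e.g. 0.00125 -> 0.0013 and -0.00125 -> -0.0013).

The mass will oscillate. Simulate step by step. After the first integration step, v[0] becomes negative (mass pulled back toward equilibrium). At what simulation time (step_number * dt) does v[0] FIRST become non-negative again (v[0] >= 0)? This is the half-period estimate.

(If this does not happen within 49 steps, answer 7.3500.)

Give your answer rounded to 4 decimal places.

Answer: 2.5500

Derivation:
Step 0: x=[9.2000] v=[0.0000]
Step 1: x=[9.1363] v=[-0.4250]
Step 2: x=[9.0112] v=[-0.8341]
Step 3: x=[8.8294] v=[-1.2119]
Step 4: x=[8.5978] v=[-1.5443]
Step 5: x=[8.3250] v=[-1.8188]
Step 6: x=[8.0212] v=[-2.0251]
Step 7: x=[7.6979] v=[-2.1554]
Step 8: x=[7.3672] v=[-2.2049]
Step 9: x=[7.0414] v=[-2.1717]
Step 10: x=[6.7328] v=[-2.0571]
Step 11: x=[6.4530] v=[-1.8653]
Step 12: x=[6.2125] v=[-1.6036]
Step 13: x=[6.0202] v=[-1.2817]
Step 14: x=[5.8834] v=[-0.9118]
Step 15: x=[5.8072] v=[-0.5077]
Step 16: x=[5.7945] v=[-0.0845]
Step 17: x=[5.8458] v=[0.3419]
First v>=0 after going negative at step 17, time=2.5500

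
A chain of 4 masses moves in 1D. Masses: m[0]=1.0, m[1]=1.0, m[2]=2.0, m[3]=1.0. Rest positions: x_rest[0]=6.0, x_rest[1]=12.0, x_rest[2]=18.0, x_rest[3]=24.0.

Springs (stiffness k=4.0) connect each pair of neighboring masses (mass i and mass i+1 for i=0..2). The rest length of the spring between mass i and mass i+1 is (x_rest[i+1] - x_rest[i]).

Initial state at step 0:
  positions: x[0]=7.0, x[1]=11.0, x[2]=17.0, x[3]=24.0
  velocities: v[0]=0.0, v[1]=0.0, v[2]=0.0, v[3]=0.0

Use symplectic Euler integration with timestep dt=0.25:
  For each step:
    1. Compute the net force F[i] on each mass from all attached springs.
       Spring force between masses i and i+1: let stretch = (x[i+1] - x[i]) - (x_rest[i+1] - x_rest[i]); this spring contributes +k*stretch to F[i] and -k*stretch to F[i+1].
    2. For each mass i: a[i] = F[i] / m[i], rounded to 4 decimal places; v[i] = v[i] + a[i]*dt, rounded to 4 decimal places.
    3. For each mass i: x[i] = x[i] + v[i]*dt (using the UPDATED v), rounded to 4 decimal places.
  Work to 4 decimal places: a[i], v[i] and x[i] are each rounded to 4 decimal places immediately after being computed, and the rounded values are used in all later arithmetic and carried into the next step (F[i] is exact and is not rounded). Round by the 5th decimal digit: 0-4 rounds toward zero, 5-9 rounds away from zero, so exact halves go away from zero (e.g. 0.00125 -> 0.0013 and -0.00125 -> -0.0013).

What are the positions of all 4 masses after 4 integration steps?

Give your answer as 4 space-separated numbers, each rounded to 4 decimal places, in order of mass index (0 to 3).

Step 0: x=[7.0000 11.0000 17.0000 24.0000] v=[0.0000 0.0000 0.0000 0.0000]
Step 1: x=[6.5000 11.5000 17.1250 23.7500] v=[-2.0000 2.0000 0.5000 -1.0000]
Step 2: x=[5.7500 12.1563 17.3750 23.3438] v=[-3.0000 2.6250 1.0000 -1.6250]
Step 3: x=[5.1016 12.5157 17.7188 22.9454] v=[-2.5937 1.4374 1.3751 -1.5938]
Step 4: x=[4.8067 12.3223 18.0655 22.7403] v=[-1.1796 -0.7736 1.3869 -0.8204]

Answer: 4.8067 12.3223 18.0655 22.7403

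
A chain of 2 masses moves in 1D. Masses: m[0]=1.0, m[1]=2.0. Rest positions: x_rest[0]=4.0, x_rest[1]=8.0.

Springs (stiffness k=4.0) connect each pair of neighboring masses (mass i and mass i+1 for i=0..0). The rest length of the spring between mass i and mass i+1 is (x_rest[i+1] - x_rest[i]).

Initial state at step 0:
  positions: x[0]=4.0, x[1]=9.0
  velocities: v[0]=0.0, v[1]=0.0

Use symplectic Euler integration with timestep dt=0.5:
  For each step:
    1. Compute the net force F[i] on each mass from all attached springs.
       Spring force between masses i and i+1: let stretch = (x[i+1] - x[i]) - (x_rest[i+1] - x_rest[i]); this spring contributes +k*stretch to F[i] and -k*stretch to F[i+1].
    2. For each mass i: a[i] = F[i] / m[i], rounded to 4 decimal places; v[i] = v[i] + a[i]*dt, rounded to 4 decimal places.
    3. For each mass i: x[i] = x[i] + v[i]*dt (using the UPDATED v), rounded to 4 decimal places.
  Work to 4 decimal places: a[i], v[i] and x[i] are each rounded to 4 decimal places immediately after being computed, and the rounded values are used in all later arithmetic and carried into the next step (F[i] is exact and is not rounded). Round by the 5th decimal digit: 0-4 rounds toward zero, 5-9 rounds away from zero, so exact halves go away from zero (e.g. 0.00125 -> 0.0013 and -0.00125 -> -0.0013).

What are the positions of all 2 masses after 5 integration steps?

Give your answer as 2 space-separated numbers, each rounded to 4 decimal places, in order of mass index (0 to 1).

Answer: 4.1875 8.9063

Derivation:
Step 0: x=[4.0000 9.0000] v=[0.0000 0.0000]
Step 1: x=[5.0000 8.5000] v=[2.0000 -1.0000]
Step 2: x=[5.5000 8.2500] v=[1.0000 -0.5000]
Step 3: x=[4.7500 8.6250] v=[-1.5000 0.7500]
Step 4: x=[3.8750 9.0625] v=[-1.7500 0.8750]
Step 5: x=[4.1875 8.9063] v=[0.6250 -0.3125]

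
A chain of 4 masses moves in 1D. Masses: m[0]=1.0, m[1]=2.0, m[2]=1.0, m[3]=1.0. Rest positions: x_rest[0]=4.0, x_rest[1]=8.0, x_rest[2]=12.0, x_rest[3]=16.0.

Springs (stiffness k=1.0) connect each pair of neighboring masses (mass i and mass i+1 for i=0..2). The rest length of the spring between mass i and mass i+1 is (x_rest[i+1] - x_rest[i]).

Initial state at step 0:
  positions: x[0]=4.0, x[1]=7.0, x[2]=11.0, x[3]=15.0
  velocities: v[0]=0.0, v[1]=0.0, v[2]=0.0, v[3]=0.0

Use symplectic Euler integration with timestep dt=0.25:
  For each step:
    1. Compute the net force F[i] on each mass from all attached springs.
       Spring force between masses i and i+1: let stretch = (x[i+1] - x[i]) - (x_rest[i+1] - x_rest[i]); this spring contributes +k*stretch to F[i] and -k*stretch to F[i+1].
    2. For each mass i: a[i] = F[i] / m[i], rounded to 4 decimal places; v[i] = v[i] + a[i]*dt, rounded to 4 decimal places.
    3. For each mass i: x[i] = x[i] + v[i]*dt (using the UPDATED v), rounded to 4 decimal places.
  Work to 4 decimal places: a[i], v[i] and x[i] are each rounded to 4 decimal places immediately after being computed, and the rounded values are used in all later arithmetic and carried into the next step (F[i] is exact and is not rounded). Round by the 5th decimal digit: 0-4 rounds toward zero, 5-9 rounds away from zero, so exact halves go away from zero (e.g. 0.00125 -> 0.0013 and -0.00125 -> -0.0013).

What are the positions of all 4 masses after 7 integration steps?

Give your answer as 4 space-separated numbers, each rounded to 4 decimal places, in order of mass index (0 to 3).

Step 0: x=[4.0000 7.0000 11.0000 15.0000] v=[0.0000 0.0000 0.0000 0.0000]
Step 1: x=[3.9375 7.0313 11.0000 15.0000] v=[-0.2500 0.1250 0.0000 0.0000]
Step 2: x=[3.8184 7.0899 11.0020 15.0000] v=[-0.4766 0.2344 0.0078 0.0000]
Step 3: x=[3.6537 7.1685 11.0093 15.0001] v=[-0.6587 0.3145 0.0293 0.0005]
Step 4: x=[3.4587 7.2573 11.0260 15.0008] v=[-0.7800 0.3553 0.0668 0.0028]
Step 5: x=[3.2511 7.3452 11.0556 15.0031] v=[-0.8304 0.3516 0.1183 0.0091]
Step 6: x=[3.0494 7.4211 11.1000 15.0087] v=[-0.8069 0.3036 0.1776 0.0222]
Step 7: x=[2.8709 7.4754 11.1588 15.0200] v=[-0.7140 0.2170 0.2351 0.0450]

Answer: 2.8709 7.4754 11.1588 15.0200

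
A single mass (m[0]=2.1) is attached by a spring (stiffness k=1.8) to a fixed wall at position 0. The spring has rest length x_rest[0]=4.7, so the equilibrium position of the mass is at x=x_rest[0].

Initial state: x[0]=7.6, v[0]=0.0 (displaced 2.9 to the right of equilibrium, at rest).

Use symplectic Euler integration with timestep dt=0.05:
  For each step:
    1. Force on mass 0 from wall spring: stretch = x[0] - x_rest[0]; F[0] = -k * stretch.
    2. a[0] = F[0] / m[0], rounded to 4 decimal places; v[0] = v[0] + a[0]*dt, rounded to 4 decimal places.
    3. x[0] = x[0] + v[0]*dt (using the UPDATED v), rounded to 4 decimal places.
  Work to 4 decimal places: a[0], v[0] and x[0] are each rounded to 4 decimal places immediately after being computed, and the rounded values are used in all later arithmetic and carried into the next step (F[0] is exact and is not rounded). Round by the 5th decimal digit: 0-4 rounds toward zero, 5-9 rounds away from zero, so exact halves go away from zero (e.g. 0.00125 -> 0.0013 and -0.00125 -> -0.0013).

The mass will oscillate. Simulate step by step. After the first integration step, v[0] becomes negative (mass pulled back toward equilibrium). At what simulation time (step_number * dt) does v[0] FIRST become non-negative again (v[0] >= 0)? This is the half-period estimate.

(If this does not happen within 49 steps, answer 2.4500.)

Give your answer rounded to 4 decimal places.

Step 0: x=[7.6000] v=[0.0000]
Step 1: x=[7.5938] v=[-0.1243]
Step 2: x=[7.5814] v=[-0.2483]
Step 3: x=[7.5628] v=[-0.3718]
Step 4: x=[7.5381] v=[-0.4945]
Step 5: x=[7.5073] v=[-0.6161]
Step 6: x=[7.4705] v=[-0.7364]
Step 7: x=[7.4277] v=[-0.8551]
Step 8: x=[7.3791] v=[-0.9720]
Step 9: x=[7.3248] v=[-1.0868]
Step 10: x=[7.2648] v=[-1.1993]
Step 11: x=[7.1993] v=[-1.3092]
Step 12: x=[7.1285] v=[-1.4163]
Step 13: x=[7.0525] v=[-1.5204]
Step 14: x=[6.9714] v=[-1.6212]
Step 15: x=[6.8855] v=[-1.7185]
Step 16: x=[6.7949] v=[-1.8122]
Step 17: x=[6.6998] v=[-1.9020]
Step 18: x=[6.6004] v=[-1.9877]
Step 19: x=[6.4969] v=[-2.0691]
Step 20: x=[6.3896] v=[-2.1461]
Step 21: x=[6.2787] v=[-2.2185]
Step 22: x=[6.1644] v=[-2.2862]
Step 23: x=[6.0470] v=[-2.3490]
Step 24: x=[5.9267] v=[-2.4067]
Step 25: x=[5.8037] v=[-2.4593]
Step 26: x=[5.6784] v=[-2.5066]
Step 27: x=[5.5510] v=[-2.5485]
Step 28: x=[5.4218] v=[-2.5850]
Step 29: x=[5.2910] v=[-2.6159]
Step 30: x=[5.1589] v=[-2.6412]
Step 31: x=[5.0259] v=[-2.6609]
Step 32: x=[4.8922] v=[-2.6749]
Step 33: x=[4.7580] v=[-2.6831]
Step 34: x=[4.6237] v=[-2.6856]
Step 35: x=[4.4896] v=[-2.6823]
Step 36: x=[4.3559] v=[-2.6733]
Step 37: x=[4.2230] v=[-2.6586]
Step 38: x=[4.0911] v=[-2.6382]
Step 39: x=[3.9605] v=[-2.6121]
Step 40: x=[3.8315] v=[-2.5804]
Step 41: x=[3.7043] v=[-2.5432]
Step 42: x=[3.5793] v=[-2.5005]
Step 43: x=[3.4567] v=[-2.4525]
Step 44: x=[3.3367] v=[-2.3992]
Step 45: x=[3.2197] v=[-2.3408]
Step 46: x=[3.1058] v=[-2.2774]
Step 47: x=[2.9953] v=[-2.2091]
Step 48: x=[2.8885] v=[-2.1360]
Step 49: x=[2.7856] v=[-2.0584]
v[0] did not become non-negative within 49 steps; using fallback time=2.4500

Answer: 2.4500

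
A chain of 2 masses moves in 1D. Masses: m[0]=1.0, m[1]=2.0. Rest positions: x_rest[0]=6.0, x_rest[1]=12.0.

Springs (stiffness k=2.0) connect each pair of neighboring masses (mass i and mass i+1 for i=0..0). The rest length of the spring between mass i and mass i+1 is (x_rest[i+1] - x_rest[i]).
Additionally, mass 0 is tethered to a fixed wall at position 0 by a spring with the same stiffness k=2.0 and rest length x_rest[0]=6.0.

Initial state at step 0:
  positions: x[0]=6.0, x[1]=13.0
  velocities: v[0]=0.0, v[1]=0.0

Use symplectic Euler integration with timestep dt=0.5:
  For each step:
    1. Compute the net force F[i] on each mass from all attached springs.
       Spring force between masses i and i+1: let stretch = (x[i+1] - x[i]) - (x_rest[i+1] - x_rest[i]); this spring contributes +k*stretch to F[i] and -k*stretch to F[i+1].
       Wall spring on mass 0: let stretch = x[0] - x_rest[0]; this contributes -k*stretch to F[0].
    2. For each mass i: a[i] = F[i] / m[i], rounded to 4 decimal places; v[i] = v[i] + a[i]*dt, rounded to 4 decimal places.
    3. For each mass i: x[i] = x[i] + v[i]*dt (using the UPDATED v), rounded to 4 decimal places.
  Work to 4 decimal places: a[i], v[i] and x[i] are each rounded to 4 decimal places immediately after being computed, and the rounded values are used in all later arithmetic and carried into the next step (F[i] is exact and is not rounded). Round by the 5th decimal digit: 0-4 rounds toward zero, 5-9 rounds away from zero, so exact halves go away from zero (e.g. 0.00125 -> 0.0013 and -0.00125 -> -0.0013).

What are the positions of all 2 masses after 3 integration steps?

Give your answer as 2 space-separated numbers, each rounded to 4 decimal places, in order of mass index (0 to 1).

Step 0: x=[6.0000 13.0000] v=[0.0000 0.0000]
Step 1: x=[6.5000 12.7500] v=[1.0000 -0.5000]
Step 2: x=[6.8750 12.4375] v=[0.7500 -0.6250]
Step 3: x=[6.5938 12.2344] v=[-0.5625 -0.4063]

Answer: 6.5938 12.2344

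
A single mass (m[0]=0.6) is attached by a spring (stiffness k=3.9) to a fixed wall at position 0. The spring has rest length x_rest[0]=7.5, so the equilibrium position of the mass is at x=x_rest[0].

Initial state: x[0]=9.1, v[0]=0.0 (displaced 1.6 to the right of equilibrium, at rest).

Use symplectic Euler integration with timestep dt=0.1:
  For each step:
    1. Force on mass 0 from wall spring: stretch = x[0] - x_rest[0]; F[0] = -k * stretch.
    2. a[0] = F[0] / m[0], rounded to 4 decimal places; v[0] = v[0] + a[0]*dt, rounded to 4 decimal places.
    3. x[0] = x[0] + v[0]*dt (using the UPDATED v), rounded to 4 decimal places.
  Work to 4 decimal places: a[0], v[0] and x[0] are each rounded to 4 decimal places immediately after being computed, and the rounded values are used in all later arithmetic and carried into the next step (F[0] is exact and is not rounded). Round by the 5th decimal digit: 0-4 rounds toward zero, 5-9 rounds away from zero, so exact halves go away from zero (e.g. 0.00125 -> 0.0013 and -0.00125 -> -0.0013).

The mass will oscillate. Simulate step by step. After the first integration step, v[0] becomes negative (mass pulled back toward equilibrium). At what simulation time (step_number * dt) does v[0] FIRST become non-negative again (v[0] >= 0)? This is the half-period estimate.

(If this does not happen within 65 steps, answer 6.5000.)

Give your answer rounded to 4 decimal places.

Answer: 1.3000

Derivation:
Step 0: x=[9.1000] v=[0.0000]
Step 1: x=[8.9960] v=[-1.0400]
Step 2: x=[8.7948] v=[-2.0124]
Step 3: x=[8.5094] v=[-2.8540]
Step 4: x=[8.1584] v=[-3.5101]
Step 5: x=[7.7646] v=[-3.9381]
Step 6: x=[7.3536] v=[-4.1101]
Step 7: x=[6.9521] v=[-4.0149]
Step 8: x=[6.5862] v=[-3.6588]
Step 9: x=[6.2797] v=[-3.0648]
Step 10: x=[6.0525] v=[-2.2716]
Step 11: x=[5.9194] v=[-1.3307]
Step 12: x=[5.8891] v=[-0.3033]
Step 13: x=[5.9635] v=[0.7438]
First v>=0 after going negative at step 13, time=1.3000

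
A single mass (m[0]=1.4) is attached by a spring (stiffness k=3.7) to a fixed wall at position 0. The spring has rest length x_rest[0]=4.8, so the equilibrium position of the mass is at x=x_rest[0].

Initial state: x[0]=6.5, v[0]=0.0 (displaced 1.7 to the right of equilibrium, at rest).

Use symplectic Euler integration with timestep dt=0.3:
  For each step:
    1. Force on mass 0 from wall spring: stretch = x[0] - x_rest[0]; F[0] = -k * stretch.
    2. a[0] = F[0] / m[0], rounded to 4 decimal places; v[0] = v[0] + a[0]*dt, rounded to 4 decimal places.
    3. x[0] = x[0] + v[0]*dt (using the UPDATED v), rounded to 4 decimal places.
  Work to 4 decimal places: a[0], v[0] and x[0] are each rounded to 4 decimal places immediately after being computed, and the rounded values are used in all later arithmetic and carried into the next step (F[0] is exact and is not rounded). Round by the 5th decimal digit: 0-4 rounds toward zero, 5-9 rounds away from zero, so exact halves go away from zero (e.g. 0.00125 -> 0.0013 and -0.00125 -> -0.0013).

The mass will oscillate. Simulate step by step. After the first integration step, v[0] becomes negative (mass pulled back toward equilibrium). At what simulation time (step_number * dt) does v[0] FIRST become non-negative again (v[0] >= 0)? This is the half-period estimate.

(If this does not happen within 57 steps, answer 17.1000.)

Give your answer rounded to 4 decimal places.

Answer: 2.1000

Derivation:
Step 0: x=[6.5000] v=[0.0000]
Step 1: x=[6.0956] v=[-1.3479]
Step 2: x=[5.3831] v=[-2.3751]
Step 3: x=[4.5319] v=[-2.8374]
Step 4: x=[3.7445] v=[-2.6248]
Step 5: x=[3.2081] v=[-1.7880]
Step 6: x=[3.0504] v=[-0.5258]
Step 7: x=[3.3088] v=[0.8614]
First v>=0 after going negative at step 7, time=2.1000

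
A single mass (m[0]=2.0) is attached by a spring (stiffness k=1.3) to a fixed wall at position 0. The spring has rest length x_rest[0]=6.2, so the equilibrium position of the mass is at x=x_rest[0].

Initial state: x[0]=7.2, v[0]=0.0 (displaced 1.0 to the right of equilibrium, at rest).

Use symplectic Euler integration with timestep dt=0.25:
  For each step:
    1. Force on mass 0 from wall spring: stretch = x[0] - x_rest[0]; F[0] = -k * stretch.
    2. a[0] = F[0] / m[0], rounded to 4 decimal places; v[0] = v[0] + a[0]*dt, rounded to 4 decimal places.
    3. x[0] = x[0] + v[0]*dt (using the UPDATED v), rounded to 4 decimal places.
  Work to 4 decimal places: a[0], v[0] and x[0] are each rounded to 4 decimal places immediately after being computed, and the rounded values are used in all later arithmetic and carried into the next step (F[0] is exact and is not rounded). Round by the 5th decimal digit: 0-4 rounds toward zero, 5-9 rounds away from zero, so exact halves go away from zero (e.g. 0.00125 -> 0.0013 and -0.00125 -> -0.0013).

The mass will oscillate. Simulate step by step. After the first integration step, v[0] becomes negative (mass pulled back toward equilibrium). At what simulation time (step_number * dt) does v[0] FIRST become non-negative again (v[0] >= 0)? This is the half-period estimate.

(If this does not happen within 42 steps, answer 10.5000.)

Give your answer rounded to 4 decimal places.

Answer: 4.0000

Derivation:
Step 0: x=[7.2000] v=[0.0000]
Step 1: x=[7.1594] v=[-0.1625]
Step 2: x=[7.0798] v=[-0.3184]
Step 3: x=[6.9645] v=[-0.4614]
Step 4: x=[6.8181] v=[-0.5856]
Step 5: x=[6.6466] v=[-0.6861]
Step 6: x=[6.4569] v=[-0.7587]
Step 7: x=[6.2568] v=[-0.8005]
Step 8: x=[6.0544] v=[-0.8097]
Step 9: x=[5.8579] v=[-0.7861]
Step 10: x=[5.6753] v=[-0.7305]
Step 11: x=[5.5140] v=[-0.6452]
Step 12: x=[5.3806] v=[-0.5337]
Step 13: x=[5.2805] v=[-0.4006]
Step 14: x=[5.2177] v=[-0.2512]
Step 15: x=[5.1948] v=[-0.0916]
Step 16: x=[5.2128] v=[0.0718]
First v>=0 after going negative at step 16, time=4.0000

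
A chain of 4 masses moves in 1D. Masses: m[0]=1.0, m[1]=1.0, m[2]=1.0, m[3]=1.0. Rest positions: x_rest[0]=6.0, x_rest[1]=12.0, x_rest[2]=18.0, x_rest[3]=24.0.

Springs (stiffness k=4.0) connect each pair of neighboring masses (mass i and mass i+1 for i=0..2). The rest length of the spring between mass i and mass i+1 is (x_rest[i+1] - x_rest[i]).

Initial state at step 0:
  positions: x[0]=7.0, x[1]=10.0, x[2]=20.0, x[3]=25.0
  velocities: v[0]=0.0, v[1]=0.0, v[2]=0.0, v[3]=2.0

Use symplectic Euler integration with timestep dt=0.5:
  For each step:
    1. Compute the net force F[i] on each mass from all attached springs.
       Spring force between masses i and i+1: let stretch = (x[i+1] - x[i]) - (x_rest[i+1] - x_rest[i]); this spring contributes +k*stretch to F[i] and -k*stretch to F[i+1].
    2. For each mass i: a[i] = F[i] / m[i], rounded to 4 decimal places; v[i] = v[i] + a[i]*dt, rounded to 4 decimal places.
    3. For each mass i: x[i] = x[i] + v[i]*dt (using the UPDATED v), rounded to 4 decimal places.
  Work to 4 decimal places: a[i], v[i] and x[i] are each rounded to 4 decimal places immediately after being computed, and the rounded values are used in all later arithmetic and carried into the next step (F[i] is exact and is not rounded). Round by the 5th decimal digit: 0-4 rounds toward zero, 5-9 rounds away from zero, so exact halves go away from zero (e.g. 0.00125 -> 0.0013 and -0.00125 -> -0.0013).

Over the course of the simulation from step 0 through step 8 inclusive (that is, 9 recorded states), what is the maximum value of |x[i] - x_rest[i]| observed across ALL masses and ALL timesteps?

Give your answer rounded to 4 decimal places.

Step 0: x=[7.0000 10.0000 20.0000 25.0000] v=[0.0000 0.0000 0.0000 2.0000]
Step 1: x=[4.0000 17.0000 15.0000 27.0000] v=[-6.0000 14.0000 -10.0000 4.0000]
Step 2: x=[8.0000 9.0000 24.0000 23.0000] v=[8.0000 -16.0000 18.0000 -8.0000]
Step 3: x=[7.0000 15.0000 17.0000 26.0000] v=[-2.0000 12.0000 -14.0000 6.0000]
Step 4: x=[8.0000 15.0000 17.0000 26.0000] v=[2.0000 0.0000 0.0000 0.0000]
Step 5: x=[10.0000 10.0000 24.0000 23.0000] v=[4.0000 -10.0000 14.0000 -6.0000]
Step 6: x=[6.0000 19.0000 16.0000 27.0000] v=[-8.0000 18.0000 -16.0000 8.0000]
Step 7: x=[9.0000 12.0000 22.0000 26.0000] v=[6.0000 -14.0000 12.0000 -2.0000]
Step 8: x=[9.0000 12.0000 22.0000 27.0000] v=[0.0000 0.0000 0.0000 2.0000]
Max displacement = 7.0000

Answer: 7.0000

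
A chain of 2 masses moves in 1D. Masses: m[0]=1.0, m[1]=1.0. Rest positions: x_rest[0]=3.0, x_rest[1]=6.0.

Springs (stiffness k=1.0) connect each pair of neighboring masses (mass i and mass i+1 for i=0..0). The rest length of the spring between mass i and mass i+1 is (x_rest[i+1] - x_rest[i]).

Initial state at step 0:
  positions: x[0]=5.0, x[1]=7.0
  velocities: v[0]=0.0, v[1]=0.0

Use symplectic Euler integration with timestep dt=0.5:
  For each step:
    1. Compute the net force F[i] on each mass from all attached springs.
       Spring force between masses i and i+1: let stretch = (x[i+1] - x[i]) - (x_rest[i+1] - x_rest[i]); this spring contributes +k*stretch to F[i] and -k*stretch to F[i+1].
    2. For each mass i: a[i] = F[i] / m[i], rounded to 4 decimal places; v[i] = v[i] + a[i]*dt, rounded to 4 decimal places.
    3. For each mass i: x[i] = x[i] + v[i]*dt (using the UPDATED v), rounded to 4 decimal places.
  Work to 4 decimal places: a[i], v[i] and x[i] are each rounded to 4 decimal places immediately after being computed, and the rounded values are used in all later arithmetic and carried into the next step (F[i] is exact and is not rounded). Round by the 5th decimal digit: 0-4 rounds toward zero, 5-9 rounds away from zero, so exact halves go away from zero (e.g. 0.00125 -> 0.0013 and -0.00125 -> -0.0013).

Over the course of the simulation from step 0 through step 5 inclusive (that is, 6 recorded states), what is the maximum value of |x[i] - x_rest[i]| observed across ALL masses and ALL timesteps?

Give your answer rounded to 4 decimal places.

Step 0: x=[5.0000 7.0000] v=[0.0000 0.0000]
Step 1: x=[4.7500 7.2500] v=[-0.5000 0.5000]
Step 2: x=[4.3750 7.6250] v=[-0.7500 0.7500]
Step 3: x=[4.0625 7.9375] v=[-0.6250 0.6250]
Step 4: x=[3.9688 8.0313] v=[-0.1875 0.1875]
Step 5: x=[4.1407 7.8594] v=[0.3438 -0.3438]
Max displacement = 2.0313

Answer: 2.0313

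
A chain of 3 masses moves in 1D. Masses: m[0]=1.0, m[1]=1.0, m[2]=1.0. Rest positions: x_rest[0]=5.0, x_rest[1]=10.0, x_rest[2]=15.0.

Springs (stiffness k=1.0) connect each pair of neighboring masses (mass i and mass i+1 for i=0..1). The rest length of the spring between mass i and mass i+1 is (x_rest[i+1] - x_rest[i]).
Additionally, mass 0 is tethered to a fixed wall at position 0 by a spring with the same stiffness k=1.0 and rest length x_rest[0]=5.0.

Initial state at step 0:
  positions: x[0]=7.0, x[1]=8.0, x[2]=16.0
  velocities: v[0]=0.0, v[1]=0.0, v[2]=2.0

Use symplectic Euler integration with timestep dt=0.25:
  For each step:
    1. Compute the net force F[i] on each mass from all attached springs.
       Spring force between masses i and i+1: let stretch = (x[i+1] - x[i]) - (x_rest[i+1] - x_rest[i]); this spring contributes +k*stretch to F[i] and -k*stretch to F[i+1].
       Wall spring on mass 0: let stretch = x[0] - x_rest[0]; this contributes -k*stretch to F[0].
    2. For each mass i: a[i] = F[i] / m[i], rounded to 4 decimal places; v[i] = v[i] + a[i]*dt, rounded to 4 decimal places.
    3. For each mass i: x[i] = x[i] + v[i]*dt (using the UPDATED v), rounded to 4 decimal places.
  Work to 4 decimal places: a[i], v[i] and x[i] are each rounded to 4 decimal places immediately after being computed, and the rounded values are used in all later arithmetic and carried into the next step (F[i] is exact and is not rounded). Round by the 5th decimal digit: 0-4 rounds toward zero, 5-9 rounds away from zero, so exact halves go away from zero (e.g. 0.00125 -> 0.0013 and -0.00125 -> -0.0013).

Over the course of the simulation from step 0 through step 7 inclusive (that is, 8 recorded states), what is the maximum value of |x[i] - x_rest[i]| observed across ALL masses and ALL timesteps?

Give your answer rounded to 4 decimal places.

Answer: 3.3410

Derivation:
Step 0: x=[7.0000 8.0000 16.0000] v=[0.0000 0.0000 2.0000]
Step 1: x=[6.6250 8.4375 16.3125] v=[-1.5000 1.7500 1.2500]
Step 2: x=[5.9492 9.2539 16.4453] v=[-2.7031 3.2656 0.5313]
Step 3: x=[5.1082 10.3132 16.4412] v=[-3.3642 4.2373 -0.0166]
Step 4: x=[4.2732 11.4302 16.3666] v=[-3.3400 4.4681 -0.2986]
Step 5: x=[3.6184 12.4085 16.2959] v=[-2.6191 3.9130 -0.2827]
Step 6: x=[3.2869 13.0803 16.2948] v=[-1.3262 2.6873 -0.0046]
Step 7: x=[3.3620 13.3410 16.4053] v=[0.3004 1.0426 0.4418]
Max displacement = 3.3410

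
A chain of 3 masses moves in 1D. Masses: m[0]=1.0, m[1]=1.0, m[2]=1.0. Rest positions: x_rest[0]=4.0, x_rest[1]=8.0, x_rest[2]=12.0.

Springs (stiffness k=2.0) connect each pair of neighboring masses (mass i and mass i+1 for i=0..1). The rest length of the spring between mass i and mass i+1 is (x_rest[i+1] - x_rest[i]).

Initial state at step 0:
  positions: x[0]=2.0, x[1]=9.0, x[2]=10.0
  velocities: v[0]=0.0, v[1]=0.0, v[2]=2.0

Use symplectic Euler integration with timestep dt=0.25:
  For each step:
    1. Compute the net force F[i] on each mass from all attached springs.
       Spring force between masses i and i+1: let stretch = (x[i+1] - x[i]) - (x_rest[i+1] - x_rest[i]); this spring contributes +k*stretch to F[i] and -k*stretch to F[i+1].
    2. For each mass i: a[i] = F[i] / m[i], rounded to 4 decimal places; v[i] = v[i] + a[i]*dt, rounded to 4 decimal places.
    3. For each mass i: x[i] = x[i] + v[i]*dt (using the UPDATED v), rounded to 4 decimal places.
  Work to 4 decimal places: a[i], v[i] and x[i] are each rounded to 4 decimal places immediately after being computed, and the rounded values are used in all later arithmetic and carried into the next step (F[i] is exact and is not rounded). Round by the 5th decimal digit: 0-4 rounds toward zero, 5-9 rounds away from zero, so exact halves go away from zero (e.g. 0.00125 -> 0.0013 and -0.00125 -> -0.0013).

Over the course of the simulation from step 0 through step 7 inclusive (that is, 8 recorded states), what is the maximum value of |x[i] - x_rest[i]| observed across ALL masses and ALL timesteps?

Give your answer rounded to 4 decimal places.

Step 0: x=[2.0000 9.0000 10.0000] v=[0.0000 0.0000 2.0000]
Step 1: x=[2.3750 8.2500 10.8750] v=[1.5000 -3.0000 3.5000]
Step 2: x=[2.9844 7.0938 11.9219] v=[2.4375 -4.6250 4.1875]
Step 3: x=[3.6075 6.0274 12.8653] v=[2.4922 -4.2657 3.7735]
Step 4: x=[4.0331 5.5132 13.4540] v=[1.7022 -2.0567 2.3546]
Step 5: x=[4.1437 5.8066 13.5501] v=[0.4423 1.1737 0.3842]
Step 6: x=[3.9621 6.8601 13.1782] v=[-0.7263 4.2140 -1.4876]
Step 7: x=[3.6428 8.3411 12.5165] v=[-1.2773 5.9241 -2.6467]
Max displacement = 2.4868

Answer: 2.4868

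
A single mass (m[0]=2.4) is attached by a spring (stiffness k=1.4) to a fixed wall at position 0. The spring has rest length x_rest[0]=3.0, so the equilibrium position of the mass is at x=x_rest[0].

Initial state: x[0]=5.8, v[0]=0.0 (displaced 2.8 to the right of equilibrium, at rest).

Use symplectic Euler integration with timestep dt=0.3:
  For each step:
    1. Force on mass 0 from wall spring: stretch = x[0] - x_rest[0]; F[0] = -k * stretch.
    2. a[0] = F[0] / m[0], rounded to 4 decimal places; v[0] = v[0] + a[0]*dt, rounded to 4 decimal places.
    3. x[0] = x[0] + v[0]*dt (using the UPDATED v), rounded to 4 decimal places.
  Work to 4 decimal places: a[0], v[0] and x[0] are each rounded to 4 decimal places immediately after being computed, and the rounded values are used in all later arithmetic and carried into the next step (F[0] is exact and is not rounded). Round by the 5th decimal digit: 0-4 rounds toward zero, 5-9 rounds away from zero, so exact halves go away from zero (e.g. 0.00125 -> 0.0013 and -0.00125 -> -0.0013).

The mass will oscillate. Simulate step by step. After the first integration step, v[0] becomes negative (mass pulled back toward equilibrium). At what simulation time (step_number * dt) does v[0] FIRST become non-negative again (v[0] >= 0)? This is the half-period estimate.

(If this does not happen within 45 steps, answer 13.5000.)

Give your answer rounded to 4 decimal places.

Answer: 4.2000

Derivation:
Step 0: x=[5.8000] v=[0.0000]
Step 1: x=[5.6530] v=[-0.4900]
Step 2: x=[5.3667] v=[-0.9543]
Step 3: x=[4.9562] v=[-1.3685]
Step 4: x=[4.4430] v=[-1.7108]
Step 5: x=[3.8540] v=[-1.9633]
Step 6: x=[3.2202] v=[-2.1128]
Step 7: x=[2.5748] v=[-2.1514]
Step 8: x=[1.9517] v=[-2.0770]
Step 9: x=[1.3836] v=[-1.8936]
Step 10: x=[0.9004] v=[-1.6107]
Step 11: x=[0.5274] v=[-1.2433]
Step 12: x=[0.2842] v=[-0.8106]
Step 13: x=[0.1836] v=[-0.3353]
Step 14: x=[0.2309] v=[0.1576]
First v>=0 after going negative at step 14, time=4.2000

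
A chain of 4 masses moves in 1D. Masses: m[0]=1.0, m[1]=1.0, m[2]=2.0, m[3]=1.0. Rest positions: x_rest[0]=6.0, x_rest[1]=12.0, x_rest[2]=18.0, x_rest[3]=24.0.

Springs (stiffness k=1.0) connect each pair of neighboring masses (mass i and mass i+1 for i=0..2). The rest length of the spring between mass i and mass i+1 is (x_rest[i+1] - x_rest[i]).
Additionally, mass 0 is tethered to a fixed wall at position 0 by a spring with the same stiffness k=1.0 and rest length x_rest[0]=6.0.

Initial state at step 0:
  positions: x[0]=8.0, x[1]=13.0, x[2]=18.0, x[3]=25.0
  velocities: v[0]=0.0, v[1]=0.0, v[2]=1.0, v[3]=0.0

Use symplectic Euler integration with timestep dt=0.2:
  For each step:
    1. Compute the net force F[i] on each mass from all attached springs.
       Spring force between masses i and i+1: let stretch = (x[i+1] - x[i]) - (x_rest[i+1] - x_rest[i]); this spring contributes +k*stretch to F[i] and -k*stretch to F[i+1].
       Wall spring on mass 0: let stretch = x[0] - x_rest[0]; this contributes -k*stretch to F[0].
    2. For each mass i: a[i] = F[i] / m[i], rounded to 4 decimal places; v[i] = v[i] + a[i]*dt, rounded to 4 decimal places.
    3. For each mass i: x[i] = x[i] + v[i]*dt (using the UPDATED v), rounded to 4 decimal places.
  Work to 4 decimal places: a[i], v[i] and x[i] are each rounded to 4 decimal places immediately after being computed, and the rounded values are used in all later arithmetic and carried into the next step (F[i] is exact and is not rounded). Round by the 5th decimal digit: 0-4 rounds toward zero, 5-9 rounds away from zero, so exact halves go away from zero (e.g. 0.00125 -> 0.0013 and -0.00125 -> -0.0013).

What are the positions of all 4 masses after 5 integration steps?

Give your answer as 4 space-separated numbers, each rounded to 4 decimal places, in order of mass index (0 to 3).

Answer: 6.5180 13.0433 19.3716 24.6528

Derivation:
Step 0: x=[8.0000 13.0000 18.0000 25.0000] v=[0.0000 0.0000 1.0000 0.0000]
Step 1: x=[7.8800 13.0000 18.2400 24.9600] v=[-0.6000 0.0000 1.2000 -0.2000]
Step 2: x=[7.6496 13.0048 18.5096 24.8912] v=[-1.1520 0.0240 1.3480 -0.3440]
Step 3: x=[7.3274 13.0156 18.7967 24.8071] v=[-1.6109 0.0539 1.4357 -0.4203]
Step 4: x=[6.9397 13.0301 19.0884 24.7226] v=[-1.9387 0.0725 1.4586 -0.4224]
Step 5: x=[6.5180 13.0433 19.3716 24.6528] v=[-2.1086 0.0661 1.4162 -0.3492]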